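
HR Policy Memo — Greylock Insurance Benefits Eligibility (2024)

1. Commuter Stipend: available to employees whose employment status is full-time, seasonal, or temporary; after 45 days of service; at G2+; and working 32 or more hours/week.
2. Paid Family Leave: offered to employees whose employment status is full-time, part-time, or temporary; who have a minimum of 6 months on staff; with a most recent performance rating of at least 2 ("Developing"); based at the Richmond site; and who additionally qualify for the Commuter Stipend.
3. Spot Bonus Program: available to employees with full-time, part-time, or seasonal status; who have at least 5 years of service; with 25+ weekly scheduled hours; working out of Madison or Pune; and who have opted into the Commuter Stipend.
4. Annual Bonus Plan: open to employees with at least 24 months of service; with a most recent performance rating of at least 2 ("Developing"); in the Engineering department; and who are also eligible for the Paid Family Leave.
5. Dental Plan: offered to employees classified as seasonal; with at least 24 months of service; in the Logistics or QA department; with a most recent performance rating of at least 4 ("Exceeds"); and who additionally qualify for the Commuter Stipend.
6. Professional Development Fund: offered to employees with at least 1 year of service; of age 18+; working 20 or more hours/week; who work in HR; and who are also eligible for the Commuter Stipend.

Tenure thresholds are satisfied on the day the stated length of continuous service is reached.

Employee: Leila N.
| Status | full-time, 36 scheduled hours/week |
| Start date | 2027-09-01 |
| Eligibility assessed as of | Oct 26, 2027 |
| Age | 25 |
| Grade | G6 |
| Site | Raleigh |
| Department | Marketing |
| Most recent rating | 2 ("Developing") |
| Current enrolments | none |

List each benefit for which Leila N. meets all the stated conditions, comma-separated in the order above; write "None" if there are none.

Commuter Stipend

Service from 2027-09-01 to Oct 26, 2027: 55 days.
Commuter Stipend — status full-time ✓; service 55 days ≥ 45 days ✓; grade G6 ≥ G2 ✓; 36 hrs/wk ≥ 32 ✓ → eligible.
Paid Family Leave — status full-time ✓; service 55 days < 6 months (≈180 days) ✗ → not eligible.
Spot Bonus Program — status full-time ✓; service 55 days < 5 years (≈1825 days) ✗ → not eligible.
Annual Bonus Plan — service 55 days < 24 months (≈720 days) ✗ → not eligible.
Dental Plan — status full-time ✗ (requires seasonal) → not eligible.
Professional Development Fund — service 55 days < 1 year (≈365 days) ✗ → not eligible.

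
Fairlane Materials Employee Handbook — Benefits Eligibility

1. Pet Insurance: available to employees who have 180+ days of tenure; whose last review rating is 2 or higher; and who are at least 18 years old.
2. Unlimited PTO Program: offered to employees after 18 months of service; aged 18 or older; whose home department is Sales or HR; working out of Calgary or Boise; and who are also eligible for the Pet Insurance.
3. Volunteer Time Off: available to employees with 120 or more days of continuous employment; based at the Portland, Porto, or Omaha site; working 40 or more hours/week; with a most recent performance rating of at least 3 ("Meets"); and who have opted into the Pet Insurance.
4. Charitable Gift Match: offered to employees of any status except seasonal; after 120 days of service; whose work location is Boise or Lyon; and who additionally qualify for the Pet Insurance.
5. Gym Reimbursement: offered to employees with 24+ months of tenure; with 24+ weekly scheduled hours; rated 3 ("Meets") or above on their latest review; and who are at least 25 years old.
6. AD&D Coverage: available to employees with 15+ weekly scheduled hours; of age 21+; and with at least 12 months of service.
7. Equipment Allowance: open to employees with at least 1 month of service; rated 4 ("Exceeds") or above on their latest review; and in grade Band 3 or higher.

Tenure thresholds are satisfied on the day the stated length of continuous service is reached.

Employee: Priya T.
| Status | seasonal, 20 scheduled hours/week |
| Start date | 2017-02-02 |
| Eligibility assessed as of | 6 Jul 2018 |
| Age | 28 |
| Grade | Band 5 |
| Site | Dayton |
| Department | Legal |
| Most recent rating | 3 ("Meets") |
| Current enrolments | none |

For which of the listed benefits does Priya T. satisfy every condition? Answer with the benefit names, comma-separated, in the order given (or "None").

Service from 2017-02-02 to 6 Jul 2018: 519 days.
Pet Insurance — service 519 days ≥ 180 days ✓; rating 3 ≥ 2 ✓; age 28 ≥ 18 ✓ → eligible.
Unlimited PTO Program — service 519 days < 18 months (≈540 days) ✗ → not eligible.
Volunteer Time Off — service 519 days ≥ 120 days ✓; site Dayton ✗ (not Portland, Porto, or Omaha) → not eligible.
Charitable Gift Match — status seasonal ✗ (excluded) → not eligible.
Gym Reimbursement — service 519 days < 24 months (≈720 days) ✗ → not eligible.
AD&D Coverage — 20 hrs/wk ≥ 15 ✓; age 28 ≥ 21 ✓; service 519 days ≥ 12 months (≈360 days) ✓ → eligible.
Equipment Allowance — service 519 days ≥ 1 month (≈30 days) ✓; rating 3 < 4 ✗ → not eligible.

Pet Insurance, AD&D Coverage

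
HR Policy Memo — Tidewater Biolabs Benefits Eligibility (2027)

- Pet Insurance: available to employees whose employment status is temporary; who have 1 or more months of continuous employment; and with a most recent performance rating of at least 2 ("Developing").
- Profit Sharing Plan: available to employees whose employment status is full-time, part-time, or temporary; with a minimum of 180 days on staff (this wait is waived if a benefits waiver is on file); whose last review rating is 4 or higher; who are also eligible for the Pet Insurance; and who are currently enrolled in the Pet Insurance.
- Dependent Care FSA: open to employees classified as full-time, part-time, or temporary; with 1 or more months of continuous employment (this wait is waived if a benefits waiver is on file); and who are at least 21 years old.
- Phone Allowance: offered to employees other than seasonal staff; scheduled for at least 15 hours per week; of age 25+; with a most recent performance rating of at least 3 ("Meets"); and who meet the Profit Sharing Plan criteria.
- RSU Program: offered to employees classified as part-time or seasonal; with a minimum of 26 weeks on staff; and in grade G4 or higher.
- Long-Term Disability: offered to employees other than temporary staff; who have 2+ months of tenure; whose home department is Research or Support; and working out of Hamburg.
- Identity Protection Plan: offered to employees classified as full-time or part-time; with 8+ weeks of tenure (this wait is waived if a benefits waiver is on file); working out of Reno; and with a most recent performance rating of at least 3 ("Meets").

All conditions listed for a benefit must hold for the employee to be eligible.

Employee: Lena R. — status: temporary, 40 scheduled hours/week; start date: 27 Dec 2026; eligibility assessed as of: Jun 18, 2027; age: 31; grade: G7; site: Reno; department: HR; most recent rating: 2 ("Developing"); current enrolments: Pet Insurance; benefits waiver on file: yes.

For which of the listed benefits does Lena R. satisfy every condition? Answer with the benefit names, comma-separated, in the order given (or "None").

Pet Insurance, Dependent Care FSA

Service from 27 Dec 2026 to Jun 18, 2027: 173 days.
Pet Insurance — status temporary ✓; service 173 days ≥ 1 month (≈30 days) ✓; rating 2 ≥ 2 ✓ → eligible.
Profit Sharing Plan — status temporary ✓; benefits waiver on file ✓; rating 2 < 4 ✗ → not eligible.
Dependent Care FSA — status temporary ✓; benefits waiver on file ✓; age 31 ≥ 21 ✓ → eligible.
Phone Allowance — status temporary ✓ (not excluded); 40 hrs/wk ≥ 15 ✓; age 31 ≥ 25 ✓; rating 2 < 3 ✗ → not eligible.
RSU Program — status temporary ✗ (requires part-time or seasonal) → not eligible.
Long-Term Disability — status temporary ✗ (excluded) → not eligible.
Identity Protection Plan — status temporary ✗ (requires full-time or part-time) → not eligible.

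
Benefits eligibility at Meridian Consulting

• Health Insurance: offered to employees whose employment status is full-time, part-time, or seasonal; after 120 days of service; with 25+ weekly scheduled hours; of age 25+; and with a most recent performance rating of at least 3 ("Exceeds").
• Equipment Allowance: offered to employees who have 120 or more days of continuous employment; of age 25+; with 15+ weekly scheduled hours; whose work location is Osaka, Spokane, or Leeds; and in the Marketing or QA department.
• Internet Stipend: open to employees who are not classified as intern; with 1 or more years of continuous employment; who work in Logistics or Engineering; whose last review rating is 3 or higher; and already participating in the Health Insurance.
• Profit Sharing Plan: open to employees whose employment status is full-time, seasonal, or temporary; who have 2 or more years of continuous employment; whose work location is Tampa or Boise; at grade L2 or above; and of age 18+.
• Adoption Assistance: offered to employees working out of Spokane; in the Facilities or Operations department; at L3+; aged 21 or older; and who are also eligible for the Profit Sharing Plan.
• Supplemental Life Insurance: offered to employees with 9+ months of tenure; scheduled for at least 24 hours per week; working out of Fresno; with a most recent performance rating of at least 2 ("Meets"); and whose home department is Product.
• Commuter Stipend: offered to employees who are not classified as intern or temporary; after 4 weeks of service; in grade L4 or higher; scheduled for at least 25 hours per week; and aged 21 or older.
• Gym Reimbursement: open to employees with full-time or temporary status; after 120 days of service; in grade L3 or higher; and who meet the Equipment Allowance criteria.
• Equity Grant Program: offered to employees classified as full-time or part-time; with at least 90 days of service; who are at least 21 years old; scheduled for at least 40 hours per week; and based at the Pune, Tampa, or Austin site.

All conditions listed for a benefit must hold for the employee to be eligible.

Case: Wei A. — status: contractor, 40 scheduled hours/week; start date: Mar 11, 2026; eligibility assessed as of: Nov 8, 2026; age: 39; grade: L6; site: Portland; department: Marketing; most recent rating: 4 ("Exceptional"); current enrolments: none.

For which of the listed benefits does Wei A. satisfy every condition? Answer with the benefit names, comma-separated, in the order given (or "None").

Commuter Stipend

Service from Mar 11, 2026 to Nov 8, 2026: 242 days.
Health Insurance — status contractor ✗ (requires full-time, part-time, or seasonal) → not eligible.
Equipment Allowance — service 242 days ≥ 120 days ✓; age 39 ≥ 25 ✓; 40 hrs/wk ≥ 15 ✓; site Portland ✗ (not Osaka, Spokane, or Leeds) → not eligible.
Internet Stipend — status contractor ✓ (not excluded); service 242 days < 1 year (≈365 days) ✗ → not eligible.
Profit Sharing Plan — status contractor ✗ (requires full-time, seasonal, or temporary) → not eligible.
Adoption Assistance — site Portland ✗ (not Spokane) → not eligible.
Supplemental Life Insurance — service 242 days < 9 months (≈270 days) ✗ → not eligible.
Commuter Stipend — status contractor ✓ (not excluded); service 242 days ≥ 4 weeks (≈28 days) ✓; grade L6 ≥ L4 ✓; 40 hrs/wk ≥ 25 ✓; age 39 ≥ 21 ✓ → eligible.
Gym Reimbursement — status contractor ✗ (requires full-time or temporary) → not eligible.
Equity Grant Program — status contractor ✗ (requires full-time or part-time) → not eligible.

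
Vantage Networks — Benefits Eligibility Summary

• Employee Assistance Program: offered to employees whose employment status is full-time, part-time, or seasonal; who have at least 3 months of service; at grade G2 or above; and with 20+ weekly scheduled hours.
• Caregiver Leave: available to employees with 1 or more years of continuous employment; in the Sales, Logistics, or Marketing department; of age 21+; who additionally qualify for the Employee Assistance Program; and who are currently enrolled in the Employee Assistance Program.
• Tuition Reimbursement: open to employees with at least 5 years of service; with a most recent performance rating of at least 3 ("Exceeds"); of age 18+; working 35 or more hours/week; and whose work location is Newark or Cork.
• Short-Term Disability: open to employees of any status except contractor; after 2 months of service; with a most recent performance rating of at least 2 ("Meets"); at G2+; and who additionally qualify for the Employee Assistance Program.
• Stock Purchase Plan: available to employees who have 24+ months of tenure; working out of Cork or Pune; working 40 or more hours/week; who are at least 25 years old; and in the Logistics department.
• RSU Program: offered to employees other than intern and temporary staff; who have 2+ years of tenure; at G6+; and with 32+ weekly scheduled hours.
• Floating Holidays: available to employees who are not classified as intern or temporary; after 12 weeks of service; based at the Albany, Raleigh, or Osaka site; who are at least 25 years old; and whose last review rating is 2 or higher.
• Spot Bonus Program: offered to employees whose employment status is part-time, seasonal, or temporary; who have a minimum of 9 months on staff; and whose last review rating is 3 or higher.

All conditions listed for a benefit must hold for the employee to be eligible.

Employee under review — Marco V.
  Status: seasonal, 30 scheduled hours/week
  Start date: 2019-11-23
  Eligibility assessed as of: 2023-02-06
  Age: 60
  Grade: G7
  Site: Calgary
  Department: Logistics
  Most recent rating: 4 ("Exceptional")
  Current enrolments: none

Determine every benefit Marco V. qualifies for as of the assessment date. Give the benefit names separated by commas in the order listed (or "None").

Employee Assistance Program, Short-Term Disability, Spot Bonus Program

Service from 2019-11-23 to 2023-02-06: 1171 days.
Employee Assistance Program — status seasonal ✓; service 1171 days ≥ 3 months (≈90 days) ✓; grade G7 ≥ G2 ✓; 30 hrs/wk ≥ 20 ✓ → eligible.
Caregiver Leave — service 1171 days ≥ 1 year (≈365 days) ✓; dept Logistics ✓; age 60 ≥ 21 ✓; eligible for Employee Assistance Program ✓; not enrolled in Employee Assistance Program ✗ → not eligible.
Tuition Reimbursement — service 1171 days < 5 years (≈1825 days) ✗ → not eligible.
Short-Term Disability — status seasonal ✓ (not excluded); service 1171 days ≥ 2 months (≈60 days) ✓; rating 4 ≥ 2 ✓; grade G7 ≥ G2 ✓; eligible for Employee Assistance Program ✓ → eligible.
Stock Purchase Plan — service 1171 days ≥ 24 months (≈720 days) ✓; site Calgary ✗ (not Cork or Pune) → not eligible.
RSU Program — status seasonal ✓ (not excluded); service 1171 days ≥ 2 years (≈730 days) ✓; grade G7 ≥ G6 ✓; 30 hrs/wk < 32 ✗ → not eligible.
Floating Holidays — status seasonal ✓ (not excluded); service 1171 days ≥ 12 weeks (≈84 days) ✓; site Calgary ✗ (not Albany, Raleigh, or Osaka) → not eligible.
Spot Bonus Program — status seasonal ✓; service 1171 days ≥ 9 months (≈270 days) ✓; rating 4 ≥ 3 ✓ → eligible.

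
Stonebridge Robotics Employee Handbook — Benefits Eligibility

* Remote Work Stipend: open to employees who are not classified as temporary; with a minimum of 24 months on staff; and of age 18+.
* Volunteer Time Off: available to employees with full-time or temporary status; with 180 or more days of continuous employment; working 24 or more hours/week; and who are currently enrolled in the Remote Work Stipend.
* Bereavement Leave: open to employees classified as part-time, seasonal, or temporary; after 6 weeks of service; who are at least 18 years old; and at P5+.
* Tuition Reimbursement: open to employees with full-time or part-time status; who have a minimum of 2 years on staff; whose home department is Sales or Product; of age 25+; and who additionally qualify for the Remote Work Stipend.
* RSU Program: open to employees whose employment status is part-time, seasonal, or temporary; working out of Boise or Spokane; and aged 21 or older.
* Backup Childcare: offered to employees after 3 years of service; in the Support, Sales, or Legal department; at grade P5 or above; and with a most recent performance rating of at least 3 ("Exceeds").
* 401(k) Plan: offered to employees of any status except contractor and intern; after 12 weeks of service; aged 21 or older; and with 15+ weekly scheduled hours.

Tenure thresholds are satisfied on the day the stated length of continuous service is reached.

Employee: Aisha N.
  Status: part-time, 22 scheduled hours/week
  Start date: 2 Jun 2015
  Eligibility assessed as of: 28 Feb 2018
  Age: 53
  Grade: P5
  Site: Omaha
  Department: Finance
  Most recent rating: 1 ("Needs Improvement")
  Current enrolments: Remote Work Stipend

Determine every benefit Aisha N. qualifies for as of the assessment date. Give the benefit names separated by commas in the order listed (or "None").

Service from 2 Jun 2015 to 28 Feb 2018: 1002 days.
Remote Work Stipend — status part-time ✓ (not excluded); service 1002 days ≥ 24 months (≈720 days) ✓; age 53 ≥ 18 ✓ → eligible.
Volunteer Time Off — status part-time ✗ (requires full-time or temporary) → not eligible.
Bereavement Leave — status part-time ✓; service 1002 days ≥ 6 weeks (≈42 days) ✓; age 53 ≥ 18 ✓; grade P5 ≥ P5 ✓ → eligible.
Tuition Reimbursement — status part-time ✓; service 1002 days ≥ 2 years (≈730 days) ✓; dept Finance ✗ → not eligible.
RSU Program — status part-time ✓; site Omaha ✗ (not Boise or Spokane) → not eligible.
Backup Childcare — service 1002 days < 3 years (≈1095 days) ✗ → not eligible.
401(k) Plan — status part-time ✓ (not excluded); service 1002 days ≥ 12 weeks (≈84 days) ✓; age 53 ≥ 21 ✓; 22 hrs/wk ≥ 15 ✓ → eligible.

Remote Work Stipend, Bereavement Leave, 401(k) Plan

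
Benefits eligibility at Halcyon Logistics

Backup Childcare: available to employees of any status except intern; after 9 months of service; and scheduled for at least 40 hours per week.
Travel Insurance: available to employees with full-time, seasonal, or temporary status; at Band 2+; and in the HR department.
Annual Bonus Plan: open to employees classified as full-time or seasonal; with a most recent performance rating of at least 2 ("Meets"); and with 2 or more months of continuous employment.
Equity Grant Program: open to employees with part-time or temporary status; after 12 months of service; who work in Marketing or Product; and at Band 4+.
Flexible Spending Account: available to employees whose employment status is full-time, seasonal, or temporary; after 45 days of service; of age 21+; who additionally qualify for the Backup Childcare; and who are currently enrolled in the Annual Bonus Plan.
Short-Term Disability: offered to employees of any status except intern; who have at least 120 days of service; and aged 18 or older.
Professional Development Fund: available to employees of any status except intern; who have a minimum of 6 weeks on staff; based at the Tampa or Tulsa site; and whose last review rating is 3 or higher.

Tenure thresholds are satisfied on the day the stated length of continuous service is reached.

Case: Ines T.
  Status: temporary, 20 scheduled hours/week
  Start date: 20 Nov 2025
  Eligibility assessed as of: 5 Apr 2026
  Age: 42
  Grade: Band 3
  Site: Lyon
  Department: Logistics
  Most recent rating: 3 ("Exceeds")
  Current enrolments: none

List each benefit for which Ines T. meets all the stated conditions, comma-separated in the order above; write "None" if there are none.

Service from 20 Nov 2025 to 5 Apr 2026: 136 days.
Backup Childcare — status temporary ✓ (not excluded); service 136 days < 9 months (≈270 days) ✗ → not eligible.
Travel Insurance — status temporary ✓; grade Band 3 ≥ Band 2 ✓; dept Logistics ✗ → not eligible.
Annual Bonus Plan — status temporary ✗ (requires full-time or seasonal) → not eligible.
Equity Grant Program — status temporary ✓; service 136 days < 12 months (≈360 days) ✗ → not eligible.
Flexible Spending Account — status temporary ✓; service 136 days ≥ 45 days ✓; age 42 ≥ 21 ✓; not eligible for Backup Childcare ✗ → not eligible.
Short-Term Disability — status temporary ✓ (not excluded); service 136 days ≥ 120 days ✓; age 42 ≥ 18 ✓ → eligible.
Professional Development Fund — status temporary ✓ (not excluded); service 136 days ≥ 6 weeks (≈42 days) ✓; site Lyon ✗ (not Tampa or Tulsa) → not eligible.

Short-Term Disability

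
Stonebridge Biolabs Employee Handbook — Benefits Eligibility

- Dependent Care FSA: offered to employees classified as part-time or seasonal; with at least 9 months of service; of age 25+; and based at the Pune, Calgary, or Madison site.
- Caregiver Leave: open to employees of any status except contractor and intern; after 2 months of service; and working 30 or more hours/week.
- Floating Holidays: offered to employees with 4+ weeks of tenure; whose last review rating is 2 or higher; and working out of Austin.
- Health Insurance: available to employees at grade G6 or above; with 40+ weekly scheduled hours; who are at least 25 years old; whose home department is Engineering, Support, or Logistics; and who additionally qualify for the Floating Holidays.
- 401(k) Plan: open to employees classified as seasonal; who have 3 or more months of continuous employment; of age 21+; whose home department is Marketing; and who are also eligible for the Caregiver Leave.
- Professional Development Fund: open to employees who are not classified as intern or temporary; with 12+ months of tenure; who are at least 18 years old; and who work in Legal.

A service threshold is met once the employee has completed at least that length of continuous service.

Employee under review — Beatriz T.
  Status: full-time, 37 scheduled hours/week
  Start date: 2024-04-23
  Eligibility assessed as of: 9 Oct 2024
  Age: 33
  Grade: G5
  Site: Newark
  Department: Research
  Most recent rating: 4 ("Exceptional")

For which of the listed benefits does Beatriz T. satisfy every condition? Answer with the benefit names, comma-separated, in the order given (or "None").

Service from 2024-04-23 to 9 Oct 2024: 169 days.
Dependent Care FSA — status full-time ✗ (requires part-time or seasonal) → not eligible.
Caregiver Leave — status full-time ✓ (not excluded); service 169 days ≥ 2 months (≈60 days) ✓; 37 hrs/wk ≥ 30 ✓ → eligible.
Floating Holidays — service 169 days ≥ 4 weeks (≈28 days) ✓; rating 4 ≥ 2 ✓; site Newark ✗ (not Austin) → not eligible.
Health Insurance — grade G5 < G6 ✗ → not eligible.
401(k) Plan — status full-time ✗ (requires seasonal) → not eligible.
Professional Development Fund — status full-time ✓ (not excluded); service 169 days < 12 months (≈360 days) ✗ → not eligible.

Caregiver Leave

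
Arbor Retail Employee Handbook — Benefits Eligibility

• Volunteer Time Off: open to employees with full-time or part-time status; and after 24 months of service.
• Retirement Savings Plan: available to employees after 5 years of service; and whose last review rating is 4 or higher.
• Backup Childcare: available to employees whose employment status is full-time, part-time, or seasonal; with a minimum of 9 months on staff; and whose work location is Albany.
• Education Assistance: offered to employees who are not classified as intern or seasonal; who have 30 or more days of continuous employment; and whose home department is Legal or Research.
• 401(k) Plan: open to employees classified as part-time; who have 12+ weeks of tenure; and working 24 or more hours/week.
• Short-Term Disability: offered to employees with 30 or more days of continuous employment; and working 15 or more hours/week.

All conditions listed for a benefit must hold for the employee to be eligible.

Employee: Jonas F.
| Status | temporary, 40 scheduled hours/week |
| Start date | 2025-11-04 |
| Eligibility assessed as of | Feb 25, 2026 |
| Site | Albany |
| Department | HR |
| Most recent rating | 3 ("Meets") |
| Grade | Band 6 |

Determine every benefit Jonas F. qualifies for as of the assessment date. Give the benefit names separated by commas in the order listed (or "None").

Service from 2025-11-04 to Feb 25, 2026: 113 days.
Volunteer Time Off — status temporary ✗ (requires full-time or part-time) → not eligible.
Retirement Savings Plan — service 113 days < 5 years (≈1825 days) ✗ → not eligible.
Backup Childcare — status temporary ✗ (requires full-time, part-time, or seasonal) → not eligible.
Education Assistance — status temporary ✓ (not excluded); service 113 days ≥ 30 days ✓; dept HR ✗ → not eligible.
401(k) Plan — status temporary ✗ (requires part-time) → not eligible.
Short-Term Disability — service 113 days ≥ 30 days ✓; 40 hrs/wk ≥ 15 ✓ → eligible.

Short-Term Disability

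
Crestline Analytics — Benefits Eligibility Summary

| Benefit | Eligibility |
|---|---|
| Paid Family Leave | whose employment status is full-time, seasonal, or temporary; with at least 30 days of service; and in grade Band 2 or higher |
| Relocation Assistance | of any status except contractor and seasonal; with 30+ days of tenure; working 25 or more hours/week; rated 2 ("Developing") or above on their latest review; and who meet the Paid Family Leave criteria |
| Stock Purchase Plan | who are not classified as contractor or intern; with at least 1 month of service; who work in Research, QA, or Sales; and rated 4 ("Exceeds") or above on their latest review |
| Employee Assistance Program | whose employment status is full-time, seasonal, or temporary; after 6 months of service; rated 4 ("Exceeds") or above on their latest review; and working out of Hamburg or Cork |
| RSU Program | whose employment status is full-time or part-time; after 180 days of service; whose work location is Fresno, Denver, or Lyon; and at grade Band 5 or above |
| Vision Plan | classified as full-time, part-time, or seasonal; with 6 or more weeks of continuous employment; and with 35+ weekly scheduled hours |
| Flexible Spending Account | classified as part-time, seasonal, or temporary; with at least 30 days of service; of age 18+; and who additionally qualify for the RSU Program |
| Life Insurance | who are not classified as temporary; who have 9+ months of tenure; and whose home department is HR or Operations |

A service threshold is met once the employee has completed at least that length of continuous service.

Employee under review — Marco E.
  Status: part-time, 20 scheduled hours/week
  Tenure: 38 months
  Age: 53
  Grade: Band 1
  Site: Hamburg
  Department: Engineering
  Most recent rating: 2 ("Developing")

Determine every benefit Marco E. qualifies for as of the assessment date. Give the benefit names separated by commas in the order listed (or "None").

Paid Family Leave — status part-time ✗ (requires full-time, seasonal, or temporary) → not eligible.
Relocation Assistance — status part-time ✓ (not excluded); service 38 months ≥ 30 days ✓; 20 hrs/wk < 25 ✗ → not eligible.
Stock Purchase Plan — status part-time ✓ (not excluded); service 38 months ≥ 1 month ✓; dept Engineering ✗ → not eligible.
Employee Assistance Program — status part-time ✗ (requires full-time, seasonal, or temporary) → not eligible.
RSU Program — status part-time ✓; service 38 months ≥ 180 days ✓; site Hamburg ✗ (not Fresno, Denver, or Lyon) → not eligible.
Vision Plan — status part-time ✓; service 38 months ≥ 6 weeks (≈42 days) ✓; 20 hrs/wk < 35 ✗ → not eligible.
Flexible Spending Account — status part-time ✓; service 38 months ≥ 30 days ✓; age 53 ≥ 18 ✓; not eligible for RSU Program ✗ → not eligible.
Life Insurance — status part-time ✓ (not excluded); service 38 months ≥ 9 months ✓; dept Engineering ✗ → not eligible.

None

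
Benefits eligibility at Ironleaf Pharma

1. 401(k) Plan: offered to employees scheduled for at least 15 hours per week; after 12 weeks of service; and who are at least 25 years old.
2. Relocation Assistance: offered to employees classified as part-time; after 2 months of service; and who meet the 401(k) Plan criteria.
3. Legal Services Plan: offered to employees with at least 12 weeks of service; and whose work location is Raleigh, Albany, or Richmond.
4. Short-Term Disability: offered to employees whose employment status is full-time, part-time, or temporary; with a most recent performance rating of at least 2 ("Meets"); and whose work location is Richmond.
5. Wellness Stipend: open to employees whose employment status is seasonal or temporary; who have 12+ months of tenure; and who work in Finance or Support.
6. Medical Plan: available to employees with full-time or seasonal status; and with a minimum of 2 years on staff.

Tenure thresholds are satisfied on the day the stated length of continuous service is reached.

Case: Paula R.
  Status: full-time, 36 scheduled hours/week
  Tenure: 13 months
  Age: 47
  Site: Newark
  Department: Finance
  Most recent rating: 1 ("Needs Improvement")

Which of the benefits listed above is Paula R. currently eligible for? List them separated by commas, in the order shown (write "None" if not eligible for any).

401(k) Plan

401(k) Plan — 36 hrs/wk ≥ 15 ✓; service 13 months ≥ 12 weeks (≈84 days) ✓; age 47 ≥ 25 ✓ → eligible.
Relocation Assistance — status full-time ✗ (requires part-time) → not eligible.
Legal Services Plan — service 13 months ≥ 12 weeks (≈84 days) ✓; site Newark ✗ (not Raleigh, Albany, or Richmond) → not eligible.
Short-Term Disability — status full-time ✓; rating 1 < 2 ✗ → not eligible.
Wellness Stipend — status full-time ✗ (requires seasonal or temporary) → not eligible.
Medical Plan — status full-time ✓; service 13 months < 2 years (≈730 days) ✗ → not eligible.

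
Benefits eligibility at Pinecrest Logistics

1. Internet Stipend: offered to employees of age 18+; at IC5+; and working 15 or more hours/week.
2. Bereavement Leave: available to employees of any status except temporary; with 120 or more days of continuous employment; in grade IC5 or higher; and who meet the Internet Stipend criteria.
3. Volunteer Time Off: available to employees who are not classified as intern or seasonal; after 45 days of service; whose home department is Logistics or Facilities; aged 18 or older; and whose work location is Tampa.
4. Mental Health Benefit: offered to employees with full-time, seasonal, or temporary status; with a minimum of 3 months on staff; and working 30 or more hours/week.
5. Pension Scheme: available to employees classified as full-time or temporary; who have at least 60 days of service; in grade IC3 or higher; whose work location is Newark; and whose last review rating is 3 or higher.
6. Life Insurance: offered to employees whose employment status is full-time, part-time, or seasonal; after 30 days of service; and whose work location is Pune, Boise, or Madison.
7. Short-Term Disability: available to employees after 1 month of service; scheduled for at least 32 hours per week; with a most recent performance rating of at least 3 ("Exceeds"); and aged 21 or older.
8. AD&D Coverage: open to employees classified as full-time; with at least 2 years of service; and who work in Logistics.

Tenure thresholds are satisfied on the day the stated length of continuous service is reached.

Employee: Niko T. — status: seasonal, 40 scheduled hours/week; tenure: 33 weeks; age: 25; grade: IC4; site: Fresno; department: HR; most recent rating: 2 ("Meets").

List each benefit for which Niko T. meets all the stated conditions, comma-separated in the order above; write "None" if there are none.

Internet Stipend — age 25 ≥ 18 ✓; grade IC4 < IC5 ✗ → not eligible.
Bereavement Leave — status seasonal ✓ (not excluded); service 33 weeks ≥ 120 days ✓; grade IC4 < IC5 ✗ → not eligible.
Volunteer Time Off — status seasonal ✗ (excluded) → not eligible.
Mental Health Benefit — status seasonal ✓; service 33 weeks ≥ 3 months (≈90 days) ✓; 40 hrs/wk ≥ 30 ✓ → eligible.
Pension Scheme — status seasonal ✗ (requires full-time or temporary) → not eligible.
Life Insurance — status seasonal ✓; service 33 weeks ≥ 30 days ✓; site Fresno ✗ (not Pune, Boise, or Madison) → not eligible.
Short-Term Disability — service 33 weeks ≥ 1 month (≈30 days) ✓; 40 hrs/wk ≥ 32 ✓; rating 2 < 3 ✗ → not eligible.
AD&D Coverage — status seasonal ✗ (requires full-time) → not eligible.

Mental Health Benefit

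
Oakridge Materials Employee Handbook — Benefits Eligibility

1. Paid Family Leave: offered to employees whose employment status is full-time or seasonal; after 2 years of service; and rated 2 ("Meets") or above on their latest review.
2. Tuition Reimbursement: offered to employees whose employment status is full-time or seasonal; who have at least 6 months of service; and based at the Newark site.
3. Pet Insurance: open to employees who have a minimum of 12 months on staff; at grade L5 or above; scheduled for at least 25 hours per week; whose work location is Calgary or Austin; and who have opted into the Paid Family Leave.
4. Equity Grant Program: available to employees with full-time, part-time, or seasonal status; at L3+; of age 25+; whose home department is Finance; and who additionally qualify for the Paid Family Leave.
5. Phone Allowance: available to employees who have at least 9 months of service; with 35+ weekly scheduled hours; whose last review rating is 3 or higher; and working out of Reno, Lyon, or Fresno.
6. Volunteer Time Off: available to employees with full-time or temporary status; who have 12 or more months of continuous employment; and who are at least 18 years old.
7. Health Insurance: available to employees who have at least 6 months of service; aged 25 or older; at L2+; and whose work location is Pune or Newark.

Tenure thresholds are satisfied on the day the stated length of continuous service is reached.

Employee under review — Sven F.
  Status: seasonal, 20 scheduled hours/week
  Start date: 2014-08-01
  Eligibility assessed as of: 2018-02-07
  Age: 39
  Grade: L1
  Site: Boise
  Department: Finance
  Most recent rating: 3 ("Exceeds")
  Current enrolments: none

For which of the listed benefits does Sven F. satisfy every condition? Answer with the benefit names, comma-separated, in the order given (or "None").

Paid Family Leave

Service from 2014-08-01 to 2018-02-07: 1286 days.
Paid Family Leave — status seasonal ✓; service 1286 days ≥ 2 years (≈730 days) ✓; rating 3 ≥ 2 ✓ → eligible.
Tuition Reimbursement — status seasonal ✓; service 1286 days ≥ 6 months (≈180 days) ✓; site Boise ✗ (not Newark) → not eligible.
Pet Insurance — service 1286 days ≥ 12 months (≈360 days) ✓; grade L1 < L5 ✗ → not eligible.
Equity Grant Program — status seasonal ✓; grade L1 < L3 ✗ → not eligible.
Phone Allowance — service 1286 days ≥ 9 months (≈270 days) ✓; 20 hrs/wk < 35 ✗ → not eligible.
Volunteer Time Off — status seasonal ✗ (requires full-time or temporary) → not eligible.
Health Insurance — service 1286 days ≥ 6 months (≈180 days) ✓; age 39 ≥ 25 ✓; grade L1 < L2 ✗ → not eligible.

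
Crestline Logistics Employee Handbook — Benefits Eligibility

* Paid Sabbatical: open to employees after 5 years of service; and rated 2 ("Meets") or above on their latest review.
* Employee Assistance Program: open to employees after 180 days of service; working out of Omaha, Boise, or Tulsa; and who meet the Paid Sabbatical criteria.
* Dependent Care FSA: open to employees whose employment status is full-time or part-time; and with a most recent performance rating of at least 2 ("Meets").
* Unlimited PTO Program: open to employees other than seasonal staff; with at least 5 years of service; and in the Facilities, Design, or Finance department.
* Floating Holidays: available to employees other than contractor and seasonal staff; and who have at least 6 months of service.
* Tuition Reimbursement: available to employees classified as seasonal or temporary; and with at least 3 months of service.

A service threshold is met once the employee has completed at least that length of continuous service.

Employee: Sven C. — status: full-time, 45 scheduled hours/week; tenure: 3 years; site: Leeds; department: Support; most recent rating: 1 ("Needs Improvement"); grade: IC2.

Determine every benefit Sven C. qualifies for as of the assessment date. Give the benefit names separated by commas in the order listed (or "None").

Floating Holidays

Paid Sabbatical — service 3 years < 5 years ✗ → not eligible.
Employee Assistance Program — service 3 years ≥ 180 days ✓; site Leeds ✗ (not Omaha, Boise, or Tulsa) → not eligible.
Dependent Care FSA — status full-time ✓; rating 1 < 2 ✗ → not eligible.
Unlimited PTO Program — status full-time ✓ (not excluded); service 3 years < 5 years ✗ → not eligible.
Floating Holidays — status full-time ✓ (not excluded); service 3 years ≥ 6 months (≈180 days) ✓ → eligible.
Tuition Reimbursement — status full-time ✗ (requires seasonal or temporary) → not eligible.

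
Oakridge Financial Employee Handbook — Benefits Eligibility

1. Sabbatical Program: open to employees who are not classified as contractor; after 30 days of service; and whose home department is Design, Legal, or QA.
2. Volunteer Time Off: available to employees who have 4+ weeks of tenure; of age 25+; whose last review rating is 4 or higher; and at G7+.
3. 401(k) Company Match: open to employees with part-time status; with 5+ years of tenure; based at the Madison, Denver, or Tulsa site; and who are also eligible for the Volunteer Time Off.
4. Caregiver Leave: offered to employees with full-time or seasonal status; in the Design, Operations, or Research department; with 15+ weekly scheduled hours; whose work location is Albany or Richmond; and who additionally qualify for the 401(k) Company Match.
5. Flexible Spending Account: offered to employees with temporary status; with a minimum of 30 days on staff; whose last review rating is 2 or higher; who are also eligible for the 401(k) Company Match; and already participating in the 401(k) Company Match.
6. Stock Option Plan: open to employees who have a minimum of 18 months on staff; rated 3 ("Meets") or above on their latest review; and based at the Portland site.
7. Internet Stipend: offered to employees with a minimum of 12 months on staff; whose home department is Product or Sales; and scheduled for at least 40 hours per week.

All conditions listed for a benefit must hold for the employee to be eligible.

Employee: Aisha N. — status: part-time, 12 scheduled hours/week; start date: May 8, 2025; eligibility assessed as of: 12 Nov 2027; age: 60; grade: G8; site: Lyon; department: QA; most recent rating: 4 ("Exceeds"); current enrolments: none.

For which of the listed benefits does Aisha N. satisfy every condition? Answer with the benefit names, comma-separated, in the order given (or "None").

Sabbatical Program, Volunteer Time Off

Service from May 8, 2025 to 12 Nov 2027: 918 days.
Sabbatical Program — status part-time ✓ (not excluded); service 918 days ≥ 30 days ✓; dept QA ✓ → eligible.
Volunteer Time Off — service 918 days ≥ 4 weeks (≈28 days) ✓; age 60 ≥ 25 ✓; rating 4 ≥ 4 ✓; grade G8 ≥ G7 ✓ → eligible.
401(k) Company Match — status part-time ✓; service 918 days < 5 years (≈1825 days) ✗ → not eligible.
Caregiver Leave — status part-time ✗ (requires full-time or seasonal) → not eligible.
Flexible Spending Account — status part-time ✗ (requires temporary) → not eligible.
Stock Option Plan — service 918 days ≥ 18 months (≈540 days) ✓; rating 4 ≥ 3 ✓; site Lyon ✗ (not Portland) → not eligible.
Internet Stipend — service 918 days ≥ 12 months (≈360 days) ✓; dept QA ✗ → not eligible.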